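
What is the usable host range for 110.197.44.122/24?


Network: 110.197.44.0
Broadcast: 110.197.44.255
First usable = network + 1
Last usable = broadcast - 1
Range: 110.197.44.1 to 110.197.44.254


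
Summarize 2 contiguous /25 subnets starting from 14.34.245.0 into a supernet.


Original prefix: /25
Number of subnets: 2 = 2^1
New prefix = 25 - 1 = 24
Supernet: 14.34.245.0/24


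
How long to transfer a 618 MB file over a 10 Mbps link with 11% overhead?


Effective throughput = 10 * (1 - 11/100) = 8.9 Mbps
File size in Mb = 618 * 8 = 4944 Mb
Time = 4944 / 8.9
Time = 555.5056 seconds


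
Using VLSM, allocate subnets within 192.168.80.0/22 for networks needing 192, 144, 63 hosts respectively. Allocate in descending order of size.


192 hosts -> /24 (254 usable): 192.168.80.0/24
144 hosts -> /24 (254 usable): 192.168.81.0/24
63 hosts -> /25 (126 usable): 192.168.82.0/25
Allocation: 192.168.80.0/24 (192 hosts, 254 usable); 192.168.81.0/24 (144 hosts, 254 usable); 192.168.82.0/25 (63 hosts, 126 usable)


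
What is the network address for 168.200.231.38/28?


IP:   10101000.11001000.11100111.00100110
Mask: 11111111.11111111.11111111.11110000
AND operation:
Net:  10101000.11001000.11100111.00100000
Network: 168.200.231.32/28


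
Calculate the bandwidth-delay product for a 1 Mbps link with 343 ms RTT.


BDP = bandwidth * RTT
= 1 Mbps * 343 ms
= 1 * 1e6 * 343 / 1000 bits
= 343000 bits
= 42875 bytes
= 41.8701 KB
BDP = 343000 bits (42875 bytes)


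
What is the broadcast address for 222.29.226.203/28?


Network: 222.29.226.192/28
Host bits = 4
Set all host bits to 1:
Broadcast: 222.29.226.207


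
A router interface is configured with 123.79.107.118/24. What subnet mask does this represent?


/24 means 24 network bits, 8 host bits
Binary: 11111111111111111111111100000000
Mask: 255.255.255.0


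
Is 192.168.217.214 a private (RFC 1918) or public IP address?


RFC 1918 private ranges:
  10.0.0.0/8 (10.0.0.0 - 10.255.255.255)
  172.16.0.0/12 (172.16.0.0 - 172.31.255.255)
  192.168.0.0/16 (192.168.0.0 - 192.168.255.255)
Private (in 192.168.0.0/16)


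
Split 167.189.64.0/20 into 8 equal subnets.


New prefix = 20 + 3 = 23
Each subnet has 512 addresses
  167.189.64.0/23
  167.189.66.0/23
  167.189.68.0/23
  167.189.70.0/23
  167.189.72.0/23
  167.189.74.0/23
  167.189.76.0/23
  167.189.78.0/23
Subnets: 167.189.64.0/23, 167.189.66.0/23, 167.189.68.0/23, 167.189.70.0/23, 167.189.72.0/23, 167.189.74.0/23, 167.189.76.0/23, 167.189.78.0/23


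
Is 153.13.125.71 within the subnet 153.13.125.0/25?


Subnet network: 153.13.125.0
Test IP AND mask: 153.13.125.0
Yes, 153.13.125.71 is in 153.13.125.0/25


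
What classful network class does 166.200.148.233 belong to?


First octet: 166
Binary: 10100110
10xxxxxx -> Class B (128-191)
Class B, default mask 255.255.0.0 (/16)


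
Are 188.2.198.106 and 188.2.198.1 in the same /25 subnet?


Mask: 255.255.255.128
188.2.198.106 AND mask = 188.2.198.0
188.2.198.1 AND mask = 188.2.198.0
Yes, same subnet (188.2.198.0)


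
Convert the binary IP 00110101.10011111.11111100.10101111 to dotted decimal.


00110101 = 53
10011111 = 159
11111100 = 252
10101111 = 175
IP: 53.159.252.175


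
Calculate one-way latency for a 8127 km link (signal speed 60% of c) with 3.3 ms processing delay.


Speed = 0.6 * 3e5 km/s = 180000 km/s
Propagation delay = 8127 / 180000 = 0.0452 s = 45.15 ms
Processing delay = 3.3 ms
Total one-way latency = 48.45 ms


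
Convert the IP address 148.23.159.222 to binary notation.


148 = 10010100
23 = 00010111
159 = 10011111
222 = 11011110
Binary: 10010100.00010111.10011111.11011110


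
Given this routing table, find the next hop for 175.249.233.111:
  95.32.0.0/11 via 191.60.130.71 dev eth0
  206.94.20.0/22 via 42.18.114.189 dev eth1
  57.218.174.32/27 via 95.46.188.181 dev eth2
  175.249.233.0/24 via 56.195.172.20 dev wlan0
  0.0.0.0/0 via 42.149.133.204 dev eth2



Longest prefix match for 175.249.233.111:
  /11 95.32.0.0: no
  /22 206.94.20.0: no
  /27 57.218.174.32: no
  /24 175.249.233.0: MATCH
  /0 0.0.0.0: MATCH
Selected: next-hop 56.195.172.20 via wlan0 (matched /24)


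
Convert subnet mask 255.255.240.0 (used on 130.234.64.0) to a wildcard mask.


Subnet mask: 255.255.240.0
Wildcard = 255.255.255.255 - subnet mask
255 - 255 = 0
255 - 255 = 0
255 - 240 = 15
255 - 0 = 255
Wildcard: 0.0.15.255


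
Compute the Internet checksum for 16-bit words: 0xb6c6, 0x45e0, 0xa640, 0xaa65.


Sum all words (with carry folding):
+ 0xb6c6 = 0xb6c6
+ 0x45e0 = 0xfca6
+ 0xa640 = 0xa2e7
+ 0xaa65 = 0x4d4d
One's complement: ~0x4d4d
Checksum = 0xb2b2


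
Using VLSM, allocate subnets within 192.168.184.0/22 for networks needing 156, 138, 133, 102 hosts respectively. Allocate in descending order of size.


156 hosts -> /24 (254 usable): 192.168.184.0/24
138 hosts -> /24 (254 usable): 192.168.185.0/24
133 hosts -> /24 (254 usable): 192.168.186.0/24
102 hosts -> /25 (126 usable): 192.168.187.0/25
Allocation: 192.168.184.0/24 (156 hosts, 254 usable); 192.168.185.0/24 (138 hosts, 254 usable); 192.168.186.0/24 (133 hosts, 254 usable); 192.168.187.0/25 (102 hosts, 126 usable)


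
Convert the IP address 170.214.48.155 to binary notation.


170 = 10101010
214 = 11010110
48 = 00110000
155 = 10011011
Binary: 10101010.11010110.00110000.10011011


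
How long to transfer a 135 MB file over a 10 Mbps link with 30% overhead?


Effective throughput = 10 * (1 - 30/100) = 7 Mbps
File size in Mb = 135 * 8 = 1080 Mb
Time = 1080 / 7
Time = 154.2857 seconds


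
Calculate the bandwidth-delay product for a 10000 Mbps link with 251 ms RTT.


BDP = bandwidth * RTT
= 10000 Mbps * 251 ms
= 10000 * 1e6 * 251 / 1000 bits
= 2510000000 bits
= 313750000 bytes
= 306396.4844 KB
BDP = 2510000000 bits (313750000 bytes)


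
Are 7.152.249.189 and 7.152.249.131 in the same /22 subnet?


Mask: 255.255.252.0
7.152.249.189 AND mask = 7.152.248.0
7.152.249.131 AND mask = 7.152.248.0
Yes, same subnet (7.152.248.0)


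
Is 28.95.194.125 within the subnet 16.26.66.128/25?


Subnet network: 16.26.66.128
Test IP AND mask: 28.95.194.0
No, 28.95.194.125 is not in 16.26.66.128/25


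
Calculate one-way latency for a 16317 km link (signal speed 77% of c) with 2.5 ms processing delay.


Speed = 0.77 * 3e5 km/s = 231000 km/s
Propagation delay = 16317 / 231000 = 0.0706 s = 70.6364 ms
Processing delay = 2.5 ms
Total one-way latency = 73.1364 ms


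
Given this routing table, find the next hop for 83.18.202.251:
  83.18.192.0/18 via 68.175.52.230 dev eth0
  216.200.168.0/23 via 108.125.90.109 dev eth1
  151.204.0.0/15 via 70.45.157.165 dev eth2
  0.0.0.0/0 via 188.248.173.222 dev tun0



Longest prefix match for 83.18.202.251:
  /18 83.18.192.0: MATCH
  /23 216.200.168.0: no
  /15 151.204.0.0: no
  /0 0.0.0.0: MATCH
Selected: next-hop 68.175.52.230 via eth0 (matched /18)


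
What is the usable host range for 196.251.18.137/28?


Network: 196.251.18.128
Broadcast: 196.251.18.143
First usable = network + 1
Last usable = broadcast - 1
Range: 196.251.18.129 to 196.251.18.142


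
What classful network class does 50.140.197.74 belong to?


First octet: 50
Binary: 00110010
0xxxxxxx -> Class A (1-126)
Class A, default mask 255.0.0.0 (/8)


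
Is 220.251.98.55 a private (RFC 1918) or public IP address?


RFC 1918 private ranges:
  10.0.0.0/8 (10.0.0.0 - 10.255.255.255)
  172.16.0.0/12 (172.16.0.0 - 172.31.255.255)
  192.168.0.0/16 (192.168.0.0 - 192.168.255.255)
Public (not in any RFC 1918 range)


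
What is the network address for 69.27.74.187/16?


IP:   01000101.00011011.01001010.10111011
Mask: 11111111.11111111.00000000.00000000
AND operation:
Net:  01000101.00011011.00000000.00000000
Network: 69.27.0.0/16


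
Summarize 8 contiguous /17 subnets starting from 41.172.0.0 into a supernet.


Original prefix: /17
Number of subnets: 8 = 2^3
New prefix = 17 - 3 = 14
Supernet: 41.172.0.0/14


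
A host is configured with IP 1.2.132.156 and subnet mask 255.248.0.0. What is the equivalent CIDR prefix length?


Binary: 11111111.11111000.00000000.00000000
Count leading 1s
Prefix: /13


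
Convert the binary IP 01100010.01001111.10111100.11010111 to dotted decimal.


01100010 = 98
01001111 = 79
10111100 = 188
11010111 = 215
IP: 98.79.188.215


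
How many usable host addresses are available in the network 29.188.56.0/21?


Host bits = 32 - 21 = 11
Total addresses = 2^11 = 2048
Usable = total - 2 (network and broadcast)
Usable hosts: 2046


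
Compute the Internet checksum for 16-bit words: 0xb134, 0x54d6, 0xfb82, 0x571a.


Sum all words (with carry folding):
+ 0xb134 = 0xb134
+ 0x54d6 = 0x060b
+ 0xfb82 = 0x018e
+ 0x571a = 0x58a8
One's complement: ~0x58a8
Checksum = 0xa757


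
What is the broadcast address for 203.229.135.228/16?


Network: 203.229.0.0/16
Host bits = 16
Set all host bits to 1:
Broadcast: 203.229.255.255


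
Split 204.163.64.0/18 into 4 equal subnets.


New prefix = 18 + 2 = 20
Each subnet has 4096 addresses
  204.163.64.0/20
  204.163.80.0/20
  204.163.96.0/20
  204.163.112.0/20
Subnets: 204.163.64.0/20, 204.163.80.0/20, 204.163.96.0/20, 204.163.112.0/20


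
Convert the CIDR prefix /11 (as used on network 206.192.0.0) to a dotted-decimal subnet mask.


/11 means 11 network bits, 21 host bits
Binary: 11111111111000000000000000000000
Mask: 255.224.0.0


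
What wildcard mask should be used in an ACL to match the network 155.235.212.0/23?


Subnet mask: 255.255.254.0
Wildcard = 255.255.255.255 - subnet mask
255 - 255 = 0
255 - 255 = 0
255 - 254 = 1
255 - 0 = 255
Wildcard: 0.0.1.255


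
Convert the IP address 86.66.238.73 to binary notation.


86 = 01010110
66 = 01000010
238 = 11101110
73 = 01001001
Binary: 01010110.01000010.11101110.01001001


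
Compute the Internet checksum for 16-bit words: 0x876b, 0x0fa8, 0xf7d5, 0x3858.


Sum all words (with carry folding):
+ 0x876b = 0x876b
+ 0x0fa8 = 0x9713
+ 0xf7d5 = 0x8ee9
+ 0x3858 = 0xc741
One's complement: ~0xc741
Checksum = 0x38be


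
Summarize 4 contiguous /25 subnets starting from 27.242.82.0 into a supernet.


Original prefix: /25
Number of subnets: 4 = 2^2
New prefix = 25 - 2 = 23
Supernet: 27.242.82.0/23


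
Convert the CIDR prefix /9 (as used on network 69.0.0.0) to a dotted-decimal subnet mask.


/9 means 9 network bits, 23 host bits
Binary: 11111111100000000000000000000000
Mask: 255.128.0.0


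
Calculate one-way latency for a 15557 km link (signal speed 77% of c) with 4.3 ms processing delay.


Speed = 0.77 * 3e5 km/s = 231000 km/s
Propagation delay = 15557 / 231000 = 0.0673 s = 67.3463 ms
Processing delay = 4.3 ms
Total one-way latency = 71.6463 ms


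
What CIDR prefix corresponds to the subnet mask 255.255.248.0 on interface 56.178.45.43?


Binary: 11111111.11111111.11111000.00000000
Count leading 1s
Prefix: /21


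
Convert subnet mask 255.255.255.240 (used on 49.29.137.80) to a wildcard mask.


Subnet mask: 255.255.255.240
Wildcard = 255.255.255.255 - subnet mask
255 - 255 = 0
255 - 255 = 0
255 - 255 = 0
255 - 240 = 15
Wildcard: 0.0.0.15


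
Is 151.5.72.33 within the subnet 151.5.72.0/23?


Subnet network: 151.5.72.0
Test IP AND mask: 151.5.72.0
Yes, 151.5.72.33 is in 151.5.72.0/23


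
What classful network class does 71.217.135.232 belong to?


First octet: 71
Binary: 01000111
0xxxxxxx -> Class A (1-126)
Class A, default mask 255.0.0.0 (/8)


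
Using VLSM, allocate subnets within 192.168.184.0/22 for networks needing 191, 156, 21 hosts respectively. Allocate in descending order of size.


191 hosts -> /24 (254 usable): 192.168.184.0/24
156 hosts -> /24 (254 usable): 192.168.185.0/24
21 hosts -> /27 (30 usable): 192.168.186.0/27
Allocation: 192.168.184.0/24 (191 hosts, 254 usable); 192.168.185.0/24 (156 hosts, 254 usable); 192.168.186.0/27 (21 hosts, 30 usable)


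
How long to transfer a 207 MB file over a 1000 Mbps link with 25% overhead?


Effective throughput = 1000 * (1 - 25/100) = 750 Mbps
File size in Mb = 207 * 8 = 1656 Mb
Time = 1656 / 750
Time = 2.208 seconds


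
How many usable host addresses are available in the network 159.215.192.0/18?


Host bits = 32 - 18 = 14
Total addresses = 2^14 = 16384
Usable = total - 2 (network and broadcast)
Usable hosts: 16382


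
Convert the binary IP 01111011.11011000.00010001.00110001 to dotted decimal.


01111011 = 123
11011000 = 216
00010001 = 17
00110001 = 49
IP: 123.216.17.49


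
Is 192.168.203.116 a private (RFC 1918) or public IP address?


RFC 1918 private ranges:
  10.0.0.0/8 (10.0.0.0 - 10.255.255.255)
  172.16.0.0/12 (172.16.0.0 - 172.31.255.255)
  192.168.0.0/16 (192.168.0.0 - 192.168.255.255)
Private (in 192.168.0.0/16)


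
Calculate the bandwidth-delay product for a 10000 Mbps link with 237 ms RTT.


BDP = bandwidth * RTT
= 10000 Mbps * 237 ms
= 10000 * 1e6 * 237 / 1000 bits
= 2370000000 bits
= 296250000 bytes
= 289306.6406 KB
BDP = 2370000000 bits (296250000 bytes)


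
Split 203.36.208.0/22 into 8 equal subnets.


New prefix = 22 + 3 = 25
Each subnet has 128 addresses
  203.36.208.0/25
  203.36.208.128/25
  203.36.209.0/25
  203.36.209.128/25
  203.36.210.0/25
  203.36.210.128/25
  203.36.211.0/25
  203.36.211.128/25
Subnets: 203.36.208.0/25, 203.36.208.128/25, 203.36.209.0/25, 203.36.209.128/25, 203.36.210.0/25, 203.36.210.128/25, 203.36.211.0/25, 203.36.211.128/25


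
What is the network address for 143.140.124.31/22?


IP:   10001111.10001100.01111100.00011111
Mask: 11111111.11111111.11111100.00000000
AND operation:
Net:  10001111.10001100.01111100.00000000
Network: 143.140.124.0/22


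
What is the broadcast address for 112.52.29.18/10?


Network: 112.0.0.0/10
Host bits = 22
Set all host bits to 1:
Broadcast: 112.63.255.255


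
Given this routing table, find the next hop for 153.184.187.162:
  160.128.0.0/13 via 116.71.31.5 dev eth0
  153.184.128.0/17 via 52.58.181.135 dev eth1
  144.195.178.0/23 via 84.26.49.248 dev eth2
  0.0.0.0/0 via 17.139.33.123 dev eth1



Longest prefix match for 153.184.187.162:
  /13 160.128.0.0: no
  /17 153.184.128.0: MATCH
  /23 144.195.178.0: no
  /0 0.0.0.0: MATCH
Selected: next-hop 52.58.181.135 via eth1 (matched /17)


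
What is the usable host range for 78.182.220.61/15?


Network: 78.182.0.0
Broadcast: 78.183.255.255
First usable = network + 1
Last usable = broadcast - 1
Range: 78.182.0.1 to 78.183.255.254


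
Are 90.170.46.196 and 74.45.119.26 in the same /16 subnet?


Mask: 255.255.0.0
90.170.46.196 AND mask = 90.170.0.0
74.45.119.26 AND mask = 74.45.0.0
No, different subnets (90.170.0.0 vs 74.45.0.0)


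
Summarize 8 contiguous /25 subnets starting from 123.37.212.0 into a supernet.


Original prefix: /25
Number of subnets: 8 = 2^3
New prefix = 25 - 3 = 22
Supernet: 123.37.212.0/22


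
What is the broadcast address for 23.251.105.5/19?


Network: 23.251.96.0/19
Host bits = 13
Set all host bits to 1:
Broadcast: 23.251.127.255


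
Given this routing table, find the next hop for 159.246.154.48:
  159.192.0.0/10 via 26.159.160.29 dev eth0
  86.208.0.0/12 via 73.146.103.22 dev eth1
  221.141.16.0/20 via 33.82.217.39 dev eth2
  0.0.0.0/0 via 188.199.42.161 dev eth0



Longest prefix match for 159.246.154.48:
  /10 159.192.0.0: MATCH
  /12 86.208.0.0: no
  /20 221.141.16.0: no
  /0 0.0.0.0: MATCH
Selected: next-hop 26.159.160.29 via eth0 (matched /10)


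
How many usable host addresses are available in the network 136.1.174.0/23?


Host bits = 32 - 23 = 9
Total addresses = 2^9 = 512
Usable = total - 2 (network and broadcast)
Usable hosts: 510


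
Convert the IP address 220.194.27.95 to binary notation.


220 = 11011100
194 = 11000010
27 = 00011011
95 = 01011111
Binary: 11011100.11000010.00011011.01011111


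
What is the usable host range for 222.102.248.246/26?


Network: 222.102.248.192
Broadcast: 222.102.248.255
First usable = network + 1
Last usable = broadcast - 1
Range: 222.102.248.193 to 222.102.248.254


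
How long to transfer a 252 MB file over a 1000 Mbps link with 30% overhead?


Effective throughput = 1000 * (1 - 30/100) = 700 Mbps
File size in Mb = 252 * 8 = 2016 Mb
Time = 2016 / 700
Time = 2.88 seconds


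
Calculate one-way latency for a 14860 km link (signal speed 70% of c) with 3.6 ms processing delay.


Speed = 0.7 * 3e5 km/s = 210000 km/s
Propagation delay = 14860 / 210000 = 0.0708 s = 70.7619 ms
Processing delay = 3.6 ms
Total one-way latency = 74.3619 ms


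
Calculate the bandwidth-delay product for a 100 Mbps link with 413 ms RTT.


BDP = bandwidth * RTT
= 100 Mbps * 413 ms
= 100 * 1e6 * 413 / 1000 bits
= 41300000 bits
= 5162500 bytes
= 5041.5039 KB
BDP = 41300000 bits (5162500 bytes)


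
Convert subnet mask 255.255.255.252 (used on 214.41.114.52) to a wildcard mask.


Subnet mask: 255.255.255.252
Wildcard = 255.255.255.255 - subnet mask
255 - 255 = 0
255 - 255 = 0
255 - 255 = 0
255 - 252 = 3
Wildcard: 0.0.0.3


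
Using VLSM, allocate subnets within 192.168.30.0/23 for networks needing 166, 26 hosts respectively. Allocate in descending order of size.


166 hosts -> /24 (254 usable): 192.168.30.0/24
26 hosts -> /27 (30 usable): 192.168.31.0/27
Allocation: 192.168.30.0/24 (166 hosts, 254 usable); 192.168.31.0/27 (26 hosts, 30 usable)


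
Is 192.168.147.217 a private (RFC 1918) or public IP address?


RFC 1918 private ranges:
  10.0.0.0/8 (10.0.0.0 - 10.255.255.255)
  172.16.0.0/12 (172.16.0.0 - 172.31.255.255)
  192.168.0.0/16 (192.168.0.0 - 192.168.255.255)
Private (in 192.168.0.0/16)


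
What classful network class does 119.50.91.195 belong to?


First octet: 119
Binary: 01110111
0xxxxxxx -> Class A (1-126)
Class A, default mask 255.0.0.0 (/8)


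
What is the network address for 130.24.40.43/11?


IP:   10000010.00011000.00101000.00101011
Mask: 11111111.11100000.00000000.00000000
AND operation:
Net:  10000010.00000000.00000000.00000000
Network: 130.0.0.0/11


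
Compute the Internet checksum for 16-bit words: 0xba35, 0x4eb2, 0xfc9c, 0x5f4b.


Sum all words (with carry folding):
+ 0xba35 = 0xba35
+ 0x4eb2 = 0x08e8
+ 0xfc9c = 0x0585
+ 0x5f4b = 0x64d0
One's complement: ~0x64d0
Checksum = 0x9b2f


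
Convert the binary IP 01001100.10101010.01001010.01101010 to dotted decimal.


01001100 = 76
10101010 = 170
01001010 = 74
01101010 = 106
IP: 76.170.74.106


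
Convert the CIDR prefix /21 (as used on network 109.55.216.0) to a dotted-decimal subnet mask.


/21 means 21 network bits, 11 host bits
Binary: 11111111111111111111100000000000
Mask: 255.255.248.0


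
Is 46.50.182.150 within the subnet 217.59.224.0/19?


Subnet network: 217.59.224.0
Test IP AND mask: 46.50.160.0
No, 46.50.182.150 is not in 217.59.224.0/19


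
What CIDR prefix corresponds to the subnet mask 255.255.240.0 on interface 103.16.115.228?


Binary: 11111111.11111111.11110000.00000000
Count leading 1s
Prefix: /20


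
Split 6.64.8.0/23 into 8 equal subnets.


New prefix = 23 + 3 = 26
Each subnet has 64 addresses
  6.64.8.0/26
  6.64.8.64/26
  6.64.8.128/26
  6.64.8.192/26
  6.64.9.0/26
  6.64.9.64/26
  6.64.9.128/26
  6.64.9.192/26
Subnets: 6.64.8.0/26, 6.64.8.64/26, 6.64.8.128/26, 6.64.8.192/26, 6.64.9.0/26, 6.64.9.64/26, 6.64.9.128/26, 6.64.9.192/26


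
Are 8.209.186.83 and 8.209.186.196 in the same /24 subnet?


Mask: 255.255.255.0
8.209.186.83 AND mask = 8.209.186.0
8.209.186.196 AND mask = 8.209.186.0
Yes, same subnet (8.209.186.0)


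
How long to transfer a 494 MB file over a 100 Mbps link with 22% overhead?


Effective throughput = 100 * (1 - 22/100) = 78 Mbps
File size in Mb = 494 * 8 = 3952 Mb
Time = 3952 / 78
Time = 50.6667 seconds


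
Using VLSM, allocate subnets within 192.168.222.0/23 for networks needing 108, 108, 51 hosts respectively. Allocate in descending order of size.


108 hosts -> /25 (126 usable): 192.168.222.0/25
108 hosts -> /25 (126 usable): 192.168.222.128/25
51 hosts -> /26 (62 usable): 192.168.223.0/26
Allocation: 192.168.222.0/25 (108 hosts, 126 usable); 192.168.222.128/25 (108 hosts, 126 usable); 192.168.223.0/26 (51 hosts, 62 usable)


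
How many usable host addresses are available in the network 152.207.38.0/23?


Host bits = 32 - 23 = 9
Total addresses = 2^9 = 512
Usable = total - 2 (network and broadcast)
Usable hosts: 510


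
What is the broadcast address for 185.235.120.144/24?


Network: 185.235.120.0/24
Host bits = 8
Set all host bits to 1:
Broadcast: 185.235.120.255


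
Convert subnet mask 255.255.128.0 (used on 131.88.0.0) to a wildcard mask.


Subnet mask: 255.255.128.0
Wildcard = 255.255.255.255 - subnet mask
255 - 255 = 0
255 - 255 = 0
255 - 128 = 127
255 - 0 = 255
Wildcard: 0.0.127.255


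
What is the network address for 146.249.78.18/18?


IP:   10010010.11111001.01001110.00010010
Mask: 11111111.11111111.11000000.00000000
AND operation:
Net:  10010010.11111001.01000000.00000000
Network: 146.249.64.0/18


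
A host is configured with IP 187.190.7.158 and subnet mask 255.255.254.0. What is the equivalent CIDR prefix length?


Binary: 11111111.11111111.11111110.00000000
Count leading 1s
Prefix: /23


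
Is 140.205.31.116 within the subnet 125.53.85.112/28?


Subnet network: 125.53.85.112
Test IP AND mask: 140.205.31.112
No, 140.205.31.116 is not in 125.53.85.112/28


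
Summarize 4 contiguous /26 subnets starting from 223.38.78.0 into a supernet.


Original prefix: /26
Number of subnets: 4 = 2^2
New prefix = 26 - 2 = 24
Supernet: 223.38.78.0/24


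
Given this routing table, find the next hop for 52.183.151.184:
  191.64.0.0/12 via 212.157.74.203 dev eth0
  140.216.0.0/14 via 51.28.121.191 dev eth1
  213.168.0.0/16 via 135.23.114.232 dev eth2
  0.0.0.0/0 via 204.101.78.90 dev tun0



Longest prefix match for 52.183.151.184:
  /12 191.64.0.0: no
  /14 140.216.0.0: no
  /16 213.168.0.0: no
  /0 0.0.0.0: MATCH
Selected: next-hop 204.101.78.90 via tun0 (matched /0)


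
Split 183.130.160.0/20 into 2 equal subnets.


New prefix = 20 + 1 = 21
Each subnet has 2048 addresses
  183.130.160.0/21
  183.130.168.0/21
Subnets: 183.130.160.0/21, 183.130.168.0/21


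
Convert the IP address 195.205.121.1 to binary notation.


195 = 11000011
205 = 11001101
121 = 01111001
1 = 00000001
Binary: 11000011.11001101.01111001.00000001


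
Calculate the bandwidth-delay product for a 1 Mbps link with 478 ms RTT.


BDP = bandwidth * RTT
= 1 Mbps * 478 ms
= 1 * 1e6 * 478 / 1000 bits
= 478000 bits
= 59750 bytes
= 58.3496 KB
BDP = 478000 bits (59750 bytes)


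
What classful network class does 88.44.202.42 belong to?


First octet: 88
Binary: 01011000
0xxxxxxx -> Class A (1-126)
Class A, default mask 255.0.0.0 (/8)


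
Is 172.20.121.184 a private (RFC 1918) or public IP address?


RFC 1918 private ranges:
  10.0.0.0/8 (10.0.0.0 - 10.255.255.255)
  172.16.0.0/12 (172.16.0.0 - 172.31.255.255)
  192.168.0.0/16 (192.168.0.0 - 192.168.255.255)
Private (in 172.16.0.0/12)


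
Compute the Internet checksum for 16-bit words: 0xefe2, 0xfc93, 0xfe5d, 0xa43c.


Sum all words (with carry folding):
+ 0xefe2 = 0xefe2
+ 0xfc93 = 0xec76
+ 0xfe5d = 0xead4
+ 0xa43c = 0x8f11
One's complement: ~0x8f11
Checksum = 0x70ee


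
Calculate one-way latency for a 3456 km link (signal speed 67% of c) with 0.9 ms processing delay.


Speed = 0.67 * 3e5 km/s = 201000 km/s
Propagation delay = 3456 / 201000 = 0.0172 s = 17.194 ms
Processing delay = 0.9 ms
Total one-way latency = 18.094 ms


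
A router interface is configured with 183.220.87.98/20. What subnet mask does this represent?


/20 means 20 network bits, 12 host bits
Binary: 11111111111111111111000000000000
Mask: 255.255.240.0


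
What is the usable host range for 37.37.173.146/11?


Network: 37.32.0.0
Broadcast: 37.63.255.255
First usable = network + 1
Last usable = broadcast - 1
Range: 37.32.0.1 to 37.63.255.254


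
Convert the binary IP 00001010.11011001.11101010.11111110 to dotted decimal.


00001010 = 10
11011001 = 217
11101010 = 234
11111110 = 254
IP: 10.217.234.254


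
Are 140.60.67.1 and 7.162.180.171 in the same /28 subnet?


Mask: 255.255.255.240
140.60.67.1 AND mask = 140.60.67.0
7.162.180.171 AND mask = 7.162.180.160
No, different subnets (140.60.67.0 vs 7.162.180.160)


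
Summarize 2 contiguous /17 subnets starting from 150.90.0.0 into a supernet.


Original prefix: /17
Number of subnets: 2 = 2^1
New prefix = 17 - 1 = 16
Supernet: 150.90.0.0/16


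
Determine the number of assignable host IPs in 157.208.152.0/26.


Host bits = 32 - 26 = 6
Total addresses = 2^6 = 64
Usable = total - 2 (network and broadcast)
Usable hosts: 62


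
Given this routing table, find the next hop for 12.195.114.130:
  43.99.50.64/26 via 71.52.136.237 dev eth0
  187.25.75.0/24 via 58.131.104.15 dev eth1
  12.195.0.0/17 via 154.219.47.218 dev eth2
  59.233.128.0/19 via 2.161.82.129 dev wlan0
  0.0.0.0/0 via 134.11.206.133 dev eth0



Longest prefix match for 12.195.114.130:
  /26 43.99.50.64: no
  /24 187.25.75.0: no
  /17 12.195.0.0: MATCH
  /19 59.233.128.0: no
  /0 0.0.0.0: MATCH
Selected: next-hop 154.219.47.218 via eth2 (matched /17)


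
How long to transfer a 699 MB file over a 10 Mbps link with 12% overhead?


Effective throughput = 10 * (1 - 12/100) = 8.8 Mbps
File size in Mb = 699 * 8 = 5592 Mb
Time = 5592 / 8.8
Time = 635.4545 seconds


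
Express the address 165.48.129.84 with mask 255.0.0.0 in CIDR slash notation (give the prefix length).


Binary: 11111111.00000000.00000000.00000000
Count leading 1s
Prefix: /8


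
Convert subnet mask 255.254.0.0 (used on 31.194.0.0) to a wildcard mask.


Subnet mask: 255.254.0.0
Wildcard = 255.255.255.255 - subnet mask
255 - 255 = 0
255 - 254 = 1
255 - 0 = 255
255 - 0 = 255
Wildcard: 0.1.255.255


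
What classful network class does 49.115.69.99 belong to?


First octet: 49
Binary: 00110001
0xxxxxxx -> Class A (1-126)
Class A, default mask 255.0.0.0 (/8)


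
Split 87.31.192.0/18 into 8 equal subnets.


New prefix = 18 + 3 = 21
Each subnet has 2048 addresses
  87.31.192.0/21
  87.31.200.0/21
  87.31.208.0/21
  87.31.216.0/21
  87.31.224.0/21
  87.31.232.0/21
  87.31.240.0/21
  87.31.248.0/21
Subnets: 87.31.192.0/21, 87.31.200.0/21, 87.31.208.0/21, 87.31.216.0/21, 87.31.224.0/21, 87.31.232.0/21, 87.31.240.0/21, 87.31.248.0/21


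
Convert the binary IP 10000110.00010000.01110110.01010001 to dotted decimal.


10000110 = 134
00010000 = 16
01110110 = 118
01010001 = 81
IP: 134.16.118.81


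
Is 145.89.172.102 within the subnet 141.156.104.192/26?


Subnet network: 141.156.104.192
Test IP AND mask: 145.89.172.64
No, 145.89.172.102 is not in 141.156.104.192/26


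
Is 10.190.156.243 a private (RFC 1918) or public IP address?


RFC 1918 private ranges:
  10.0.0.0/8 (10.0.0.0 - 10.255.255.255)
  172.16.0.0/12 (172.16.0.0 - 172.31.255.255)
  192.168.0.0/16 (192.168.0.0 - 192.168.255.255)
Private (in 10.0.0.0/8)


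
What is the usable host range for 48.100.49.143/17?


Network: 48.100.0.0
Broadcast: 48.100.127.255
First usable = network + 1
Last usable = broadcast - 1
Range: 48.100.0.1 to 48.100.127.254


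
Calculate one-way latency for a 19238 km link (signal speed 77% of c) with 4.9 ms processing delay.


Speed = 0.77 * 3e5 km/s = 231000 km/s
Propagation delay = 19238 / 231000 = 0.0833 s = 83.2814 ms
Processing delay = 4.9 ms
Total one-way latency = 88.1814 ms


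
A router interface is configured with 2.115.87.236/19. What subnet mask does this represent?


/19 means 19 network bits, 13 host bits
Binary: 11111111111111111110000000000000
Mask: 255.255.224.0


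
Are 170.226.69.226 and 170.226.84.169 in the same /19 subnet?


Mask: 255.255.224.0
170.226.69.226 AND mask = 170.226.64.0
170.226.84.169 AND mask = 170.226.64.0
Yes, same subnet (170.226.64.0)


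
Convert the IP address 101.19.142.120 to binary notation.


101 = 01100101
19 = 00010011
142 = 10001110
120 = 01111000
Binary: 01100101.00010011.10001110.01111000


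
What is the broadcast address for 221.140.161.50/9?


Network: 221.128.0.0/9
Host bits = 23
Set all host bits to 1:
Broadcast: 221.255.255.255


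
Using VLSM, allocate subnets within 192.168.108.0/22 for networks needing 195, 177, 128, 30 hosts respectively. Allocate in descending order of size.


195 hosts -> /24 (254 usable): 192.168.108.0/24
177 hosts -> /24 (254 usable): 192.168.109.0/24
128 hosts -> /24 (254 usable): 192.168.110.0/24
30 hosts -> /27 (30 usable): 192.168.111.0/27
Allocation: 192.168.108.0/24 (195 hosts, 254 usable); 192.168.109.0/24 (177 hosts, 254 usable); 192.168.110.0/24 (128 hosts, 254 usable); 192.168.111.0/27 (30 hosts, 30 usable)


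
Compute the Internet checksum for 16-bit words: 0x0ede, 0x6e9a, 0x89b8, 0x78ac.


Sum all words (with carry folding):
+ 0x0ede = 0x0ede
+ 0x6e9a = 0x7d78
+ 0x89b8 = 0x0731
+ 0x78ac = 0x7fdd
One's complement: ~0x7fdd
Checksum = 0x8022


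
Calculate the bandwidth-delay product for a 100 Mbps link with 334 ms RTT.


BDP = bandwidth * RTT
= 100 Mbps * 334 ms
= 100 * 1e6 * 334 / 1000 bits
= 33400000 bits
= 4175000 bytes
= 4077.1484 KB
BDP = 33400000 bits (4175000 bytes)


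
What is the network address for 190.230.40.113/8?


IP:   10111110.11100110.00101000.01110001
Mask: 11111111.00000000.00000000.00000000
AND operation:
Net:  10111110.00000000.00000000.00000000
Network: 190.0.0.0/8


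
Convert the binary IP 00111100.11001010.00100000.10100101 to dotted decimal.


00111100 = 60
11001010 = 202
00100000 = 32
10100101 = 165
IP: 60.202.32.165


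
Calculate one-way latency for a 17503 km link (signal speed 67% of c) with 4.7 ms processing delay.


Speed = 0.67 * 3e5 km/s = 201000 km/s
Propagation delay = 17503 / 201000 = 0.0871 s = 87.0796 ms
Processing delay = 4.7 ms
Total one-way latency = 91.7796 ms


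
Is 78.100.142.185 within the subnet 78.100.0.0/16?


Subnet network: 78.100.0.0
Test IP AND mask: 78.100.0.0
Yes, 78.100.142.185 is in 78.100.0.0/16


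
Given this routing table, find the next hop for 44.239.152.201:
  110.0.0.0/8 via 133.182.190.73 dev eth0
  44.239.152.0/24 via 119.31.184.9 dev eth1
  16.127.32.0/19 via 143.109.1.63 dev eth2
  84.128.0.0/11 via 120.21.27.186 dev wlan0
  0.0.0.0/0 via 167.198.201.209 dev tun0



Longest prefix match for 44.239.152.201:
  /8 110.0.0.0: no
  /24 44.239.152.0: MATCH
  /19 16.127.32.0: no
  /11 84.128.0.0: no
  /0 0.0.0.0: MATCH
Selected: next-hop 119.31.184.9 via eth1 (matched /24)


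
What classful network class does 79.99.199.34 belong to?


First octet: 79
Binary: 01001111
0xxxxxxx -> Class A (1-126)
Class A, default mask 255.0.0.0 (/8)


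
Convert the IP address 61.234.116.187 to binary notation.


61 = 00111101
234 = 11101010
116 = 01110100
187 = 10111011
Binary: 00111101.11101010.01110100.10111011


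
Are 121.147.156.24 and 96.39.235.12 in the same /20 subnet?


Mask: 255.255.240.0
121.147.156.24 AND mask = 121.147.144.0
96.39.235.12 AND mask = 96.39.224.0
No, different subnets (121.147.144.0 vs 96.39.224.0)


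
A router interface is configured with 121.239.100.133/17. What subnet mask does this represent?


/17 means 17 network bits, 15 host bits
Binary: 11111111111111111000000000000000
Mask: 255.255.128.0


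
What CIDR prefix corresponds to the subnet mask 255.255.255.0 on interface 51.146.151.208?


Binary: 11111111.11111111.11111111.00000000
Count leading 1s
Prefix: /24


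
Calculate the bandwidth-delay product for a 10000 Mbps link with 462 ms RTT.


BDP = bandwidth * RTT
= 10000 Mbps * 462 ms
= 10000 * 1e6 * 462 / 1000 bits
= 4620000000 bits
= 577500000 bytes
= 563964.8438 KB
BDP = 4620000000 bits (577500000 bytes)


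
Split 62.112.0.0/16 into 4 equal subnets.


New prefix = 16 + 2 = 18
Each subnet has 16384 addresses
  62.112.0.0/18
  62.112.64.0/18
  62.112.128.0/18
  62.112.192.0/18
Subnets: 62.112.0.0/18, 62.112.64.0/18, 62.112.128.0/18, 62.112.192.0/18


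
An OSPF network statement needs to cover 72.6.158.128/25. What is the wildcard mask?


Subnet mask: 255.255.255.128
Wildcard = 255.255.255.255 - subnet mask
255 - 255 = 0
255 - 255 = 0
255 - 255 = 0
255 - 128 = 127
Wildcard: 0.0.0.127


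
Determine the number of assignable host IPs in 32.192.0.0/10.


Host bits = 32 - 10 = 22
Total addresses = 2^22 = 4194304
Usable = total - 2 (network and broadcast)
Usable hosts: 4194302


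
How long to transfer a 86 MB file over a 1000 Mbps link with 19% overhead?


Effective throughput = 1000 * (1 - 19/100) = 810 Mbps
File size in Mb = 86 * 8 = 688 Mb
Time = 688 / 810
Time = 0.8494 seconds


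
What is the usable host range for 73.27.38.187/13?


Network: 73.24.0.0
Broadcast: 73.31.255.255
First usable = network + 1
Last usable = broadcast - 1
Range: 73.24.0.1 to 73.31.255.254


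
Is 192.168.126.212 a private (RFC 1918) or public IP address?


RFC 1918 private ranges:
  10.0.0.0/8 (10.0.0.0 - 10.255.255.255)
  172.16.0.0/12 (172.16.0.0 - 172.31.255.255)
  192.168.0.0/16 (192.168.0.0 - 192.168.255.255)
Private (in 192.168.0.0/16)


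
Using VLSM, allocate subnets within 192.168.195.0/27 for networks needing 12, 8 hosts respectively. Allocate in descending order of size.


12 hosts -> /28 (14 usable): 192.168.195.0/28
8 hosts -> /28 (14 usable): 192.168.195.16/28
Allocation: 192.168.195.0/28 (12 hosts, 14 usable); 192.168.195.16/28 (8 hosts, 14 usable)


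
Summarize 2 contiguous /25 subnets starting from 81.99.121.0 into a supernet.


Original prefix: /25
Number of subnets: 2 = 2^1
New prefix = 25 - 1 = 24
Supernet: 81.99.121.0/24


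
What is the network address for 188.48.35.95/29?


IP:   10111100.00110000.00100011.01011111
Mask: 11111111.11111111.11111111.11111000
AND operation:
Net:  10111100.00110000.00100011.01011000
Network: 188.48.35.88/29


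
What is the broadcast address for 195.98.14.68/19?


Network: 195.98.0.0/19
Host bits = 13
Set all host bits to 1:
Broadcast: 195.98.31.255


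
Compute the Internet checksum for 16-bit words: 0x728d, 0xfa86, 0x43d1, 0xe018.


Sum all words (with carry folding):
+ 0x728d = 0x728d
+ 0xfa86 = 0x6d14
+ 0x43d1 = 0xb0e5
+ 0xe018 = 0x90fe
One's complement: ~0x90fe
Checksum = 0x6f01


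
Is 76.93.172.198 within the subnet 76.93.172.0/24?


Subnet network: 76.93.172.0
Test IP AND mask: 76.93.172.0
Yes, 76.93.172.198 is in 76.93.172.0/24


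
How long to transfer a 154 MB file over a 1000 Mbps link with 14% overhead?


Effective throughput = 1000 * (1 - 14/100) = 860 Mbps
File size in Mb = 154 * 8 = 1232 Mb
Time = 1232 / 860
Time = 1.4326 seconds


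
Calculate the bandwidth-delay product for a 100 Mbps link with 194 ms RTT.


BDP = bandwidth * RTT
= 100 Mbps * 194 ms
= 100 * 1e6 * 194 / 1000 bits
= 19400000 bits
= 2425000 bytes
= 2368.1641 KB
BDP = 19400000 bits (2425000 bytes)


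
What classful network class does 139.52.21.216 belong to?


First octet: 139
Binary: 10001011
10xxxxxx -> Class B (128-191)
Class B, default mask 255.255.0.0 (/16)


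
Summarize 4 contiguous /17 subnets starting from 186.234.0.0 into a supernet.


Original prefix: /17
Number of subnets: 4 = 2^2
New prefix = 17 - 2 = 15
Supernet: 186.234.0.0/15


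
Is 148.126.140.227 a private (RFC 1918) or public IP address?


RFC 1918 private ranges:
  10.0.0.0/8 (10.0.0.0 - 10.255.255.255)
  172.16.0.0/12 (172.16.0.0 - 172.31.255.255)
  192.168.0.0/16 (192.168.0.0 - 192.168.255.255)
Public (not in any RFC 1918 range)


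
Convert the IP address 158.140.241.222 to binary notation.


158 = 10011110
140 = 10001100
241 = 11110001
222 = 11011110
Binary: 10011110.10001100.11110001.11011110


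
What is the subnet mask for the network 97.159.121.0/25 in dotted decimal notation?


/25 means 25 network bits, 7 host bits
Binary: 11111111111111111111111110000000
Mask: 255.255.255.128


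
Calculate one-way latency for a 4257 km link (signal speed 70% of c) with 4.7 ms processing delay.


Speed = 0.7 * 3e5 km/s = 210000 km/s
Propagation delay = 4257 / 210000 = 0.0203 s = 20.2714 ms
Processing delay = 4.7 ms
Total one-way latency = 24.9714 ms


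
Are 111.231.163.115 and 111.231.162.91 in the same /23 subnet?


Mask: 255.255.254.0
111.231.163.115 AND mask = 111.231.162.0
111.231.162.91 AND mask = 111.231.162.0
Yes, same subnet (111.231.162.0)


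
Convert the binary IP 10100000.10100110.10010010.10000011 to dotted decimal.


10100000 = 160
10100110 = 166
10010010 = 146
10000011 = 131
IP: 160.166.146.131


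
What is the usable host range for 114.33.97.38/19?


Network: 114.33.96.0
Broadcast: 114.33.127.255
First usable = network + 1
Last usable = broadcast - 1
Range: 114.33.96.1 to 114.33.127.254


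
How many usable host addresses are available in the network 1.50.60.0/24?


Host bits = 32 - 24 = 8
Total addresses = 2^8 = 256
Usable = total - 2 (network and broadcast)
Usable hosts: 254


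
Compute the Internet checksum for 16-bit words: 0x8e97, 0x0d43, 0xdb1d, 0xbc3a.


Sum all words (with carry folding):
+ 0x8e97 = 0x8e97
+ 0x0d43 = 0x9bda
+ 0xdb1d = 0x76f8
+ 0xbc3a = 0x3333
One's complement: ~0x3333
Checksum = 0xcccc


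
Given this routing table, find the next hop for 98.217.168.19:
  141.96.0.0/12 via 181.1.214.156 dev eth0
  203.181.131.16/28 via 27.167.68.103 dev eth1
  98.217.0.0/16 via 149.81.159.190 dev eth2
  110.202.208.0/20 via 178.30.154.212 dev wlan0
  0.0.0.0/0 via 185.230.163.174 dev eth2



Longest prefix match for 98.217.168.19:
  /12 141.96.0.0: no
  /28 203.181.131.16: no
  /16 98.217.0.0: MATCH
  /20 110.202.208.0: no
  /0 0.0.0.0: MATCH
Selected: next-hop 149.81.159.190 via eth2 (matched /16)


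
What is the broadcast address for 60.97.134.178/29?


Network: 60.97.134.176/29
Host bits = 3
Set all host bits to 1:
Broadcast: 60.97.134.183


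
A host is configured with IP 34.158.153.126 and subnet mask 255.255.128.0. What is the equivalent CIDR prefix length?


Binary: 11111111.11111111.10000000.00000000
Count leading 1s
Prefix: /17


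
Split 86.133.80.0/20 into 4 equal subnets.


New prefix = 20 + 2 = 22
Each subnet has 1024 addresses
  86.133.80.0/22
  86.133.84.0/22
  86.133.88.0/22
  86.133.92.0/22
Subnets: 86.133.80.0/22, 86.133.84.0/22, 86.133.88.0/22, 86.133.92.0/22


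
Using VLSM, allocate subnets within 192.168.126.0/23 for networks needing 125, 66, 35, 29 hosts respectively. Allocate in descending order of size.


125 hosts -> /25 (126 usable): 192.168.126.0/25
66 hosts -> /25 (126 usable): 192.168.126.128/25
35 hosts -> /26 (62 usable): 192.168.127.0/26
29 hosts -> /27 (30 usable): 192.168.127.64/27
Allocation: 192.168.126.0/25 (125 hosts, 126 usable); 192.168.126.128/25 (66 hosts, 126 usable); 192.168.127.0/26 (35 hosts, 62 usable); 192.168.127.64/27 (29 hosts, 30 usable)


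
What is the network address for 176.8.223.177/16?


IP:   10110000.00001000.11011111.10110001
Mask: 11111111.11111111.00000000.00000000
AND operation:
Net:  10110000.00001000.00000000.00000000
Network: 176.8.0.0/16


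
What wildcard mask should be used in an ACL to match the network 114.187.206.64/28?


Subnet mask: 255.255.255.240
Wildcard = 255.255.255.255 - subnet mask
255 - 255 = 0
255 - 255 = 0
255 - 255 = 0
255 - 240 = 15
Wildcard: 0.0.0.15


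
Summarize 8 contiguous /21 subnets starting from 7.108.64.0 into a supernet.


Original prefix: /21
Number of subnets: 8 = 2^3
New prefix = 21 - 3 = 18
Supernet: 7.108.64.0/18


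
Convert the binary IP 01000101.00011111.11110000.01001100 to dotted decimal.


01000101 = 69
00011111 = 31
11110000 = 240
01001100 = 76
IP: 69.31.240.76


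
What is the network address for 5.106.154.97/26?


IP:   00000101.01101010.10011010.01100001
Mask: 11111111.11111111.11111111.11000000
AND operation:
Net:  00000101.01101010.10011010.01000000
Network: 5.106.154.64/26
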